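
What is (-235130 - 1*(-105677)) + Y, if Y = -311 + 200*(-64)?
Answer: -142564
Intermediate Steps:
Y = -13111 (Y = -311 - 12800 = -13111)
(-235130 - 1*(-105677)) + Y = (-235130 - 1*(-105677)) - 13111 = (-235130 + 105677) - 13111 = -129453 - 13111 = -142564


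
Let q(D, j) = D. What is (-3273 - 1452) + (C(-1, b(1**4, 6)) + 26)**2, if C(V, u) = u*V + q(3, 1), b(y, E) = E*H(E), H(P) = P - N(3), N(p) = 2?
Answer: -4700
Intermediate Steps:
H(P) = -2 + P (H(P) = P - 1*2 = P - 2 = -2 + P)
b(y, E) = E*(-2 + E)
C(V, u) = 3 + V*u (C(V, u) = u*V + 3 = V*u + 3 = 3 + V*u)
(-3273 - 1452) + (C(-1, b(1**4, 6)) + 26)**2 = (-3273 - 1452) + ((3 - 6*(-2 + 6)) + 26)**2 = -4725 + ((3 - 6*4) + 26)**2 = -4725 + ((3 - 1*24) + 26)**2 = -4725 + ((3 - 24) + 26)**2 = -4725 + (-21 + 26)**2 = -4725 + 5**2 = -4725 + 25 = -4700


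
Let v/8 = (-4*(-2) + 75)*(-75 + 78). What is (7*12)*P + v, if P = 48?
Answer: 6024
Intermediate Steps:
v = 1992 (v = 8*((-4*(-2) + 75)*(-75 + 78)) = 8*((8 + 75)*3) = 8*(83*3) = 8*249 = 1992)
(7*12)*P + v = (7*12)*48 + 1992 = 84*48 + 1992 = 4032 + 1992 = 6024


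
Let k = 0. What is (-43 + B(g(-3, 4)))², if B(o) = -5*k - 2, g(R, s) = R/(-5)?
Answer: 2025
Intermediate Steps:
g(R, s) = -R/5 (g(R, s) = R*(-⅕) = -R/5)
B(o) = -2 (B(o) = -5*0 - 2 = 0 - 2 = -2)
(-43 + B(g(-3, 4)))² = (-43 - 2)² = (-45)² = 2025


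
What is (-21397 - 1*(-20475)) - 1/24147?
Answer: -22263535/24147 ≈ -922.00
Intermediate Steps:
(-21397 - 1*(-20475)) - 1/24147 = (-21397 + 20475) - 1*1/24147 = -922 - 1/24147 = -22263535/24147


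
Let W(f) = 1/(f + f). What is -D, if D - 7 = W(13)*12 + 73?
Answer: -1046/13 ≈ -80.462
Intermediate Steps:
W(f) = 1/(2*f)
D = 1046/13 (D = 7 + (((½)/13)*12 + 73) = 7 + (((½)*(1/13))*12 + 73) = 7 + ((1/26)*12 + 73) = 7 + (6/13 + 73) = 7 + 955/13 = 1046/13 ≈ 80.462)
-D = -1*1046/13 = -1046/13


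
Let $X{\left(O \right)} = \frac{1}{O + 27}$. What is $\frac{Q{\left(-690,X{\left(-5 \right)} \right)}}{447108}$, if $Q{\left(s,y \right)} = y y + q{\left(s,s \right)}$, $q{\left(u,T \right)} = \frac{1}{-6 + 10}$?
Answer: $\frac{61}{108200136} \approx 5.6377 \cdot 10^{-7}$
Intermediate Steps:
$q{\left(u,T \right)} = \frac{1}{4}$
$X{\left(O \right)} = \frac{1}{27 + O}$
$Q{\left(s,y \right)} = \frac{1}{4} + y^{2}$ ($Q{\left(s,y \right)} = y y + \frac{1}{4} = y^{2} + \frac{1}{4} = \frac{1}{4} + y^{2}$)
$\frac{Q{\left(-690,X{\left(-5 \right)} \right)}}{447108} = \frac{\frac{1}{4} + \left(\frac{1}{27 - 5}\right)^{2}}{447108} = \left(\frac{1}{4} + \left(\frac{1}{22}\right)^{2}\right) \frac{1}{447108} = \left(\frac{1}{4} + \frac{1}{484}\right) \frac{1}{447108} = \frac{61}{242} \cdot \frac{1}{447108} = \frac{61}{108200136}$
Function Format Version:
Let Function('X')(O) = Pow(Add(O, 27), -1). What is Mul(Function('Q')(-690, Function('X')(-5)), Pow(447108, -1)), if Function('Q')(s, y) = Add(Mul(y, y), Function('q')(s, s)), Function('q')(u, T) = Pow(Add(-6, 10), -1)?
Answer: Rational(61, 108200136) ≈ 5.6377e-7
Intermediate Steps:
Function('q')(u, T) = Rational(1, 4) (Function('q')(u, T) = Pow(4, -1) = Rational(1, 4))
Function('X')(O) = Pow(Add(27, O), -1)
Function('Q')(s, y) = Add(Rational(1, 4), Pow(y, 2)) (Function('Q')(s, y) = Add(Mul(y, y), Rational(1, 4)) = Add(Pow(y, 2), Rational(1, 4)) = Add(Rational(1, 4), Pow(y, 2)))
Mul(Function('Q')(-690, Function('X')(-5)), Pow(447108, -1)) = Mul(Add(Rational(1, 4), Pow(Pow(Add(27, -5), -1), 2)), Pow(447108, -1)) = Mul(Add(Rational(1, 4), Pow(Pow(22, -1), 2)), Rational(1, 447108)) = Mul(Add(Rational(1, 4), Pow(Rational(1, 22), 2)), Rational(1, 447108)) = Mul(Add(Rational(1, 4), Rational(1, 484)), Rational(1, 447108)) = Mul(Rational(61, 242), Rational(1, 447108)) = Rational(61, 108200136)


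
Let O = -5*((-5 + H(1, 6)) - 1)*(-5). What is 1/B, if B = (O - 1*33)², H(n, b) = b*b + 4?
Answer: 1/667489 ≈ 1.4982e-6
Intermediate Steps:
H(n, b) = 4 + b² (H(n, b) = b² + 4 = 4 + b²)
O = 850 (O = -5*((-5 + (4 + 6²)) - 1)*(-5) = -5*((-5 + (4 + 36)) - 1)*(-5) = -5*((-5 + 40) - 1)*(-5) = -5*(35 - 1)*(-5) = -5*34*(-5) = -170*(-5) = 850)
B = 667489 (B = (850 - 1*33)² = (850 - 33)² = 817² = 667489)
1/B = 1/667489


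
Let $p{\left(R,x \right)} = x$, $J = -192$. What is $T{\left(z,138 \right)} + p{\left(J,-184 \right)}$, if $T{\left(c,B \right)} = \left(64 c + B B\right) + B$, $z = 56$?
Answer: $22582$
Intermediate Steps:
$T{\left(c,B \right)} = B + B^{2} + 64 c$ ($T{\left(c,B \right)} = \left(64 c + B^{2}\right) + B = \left(B^{2} + 64 c\right) + B = B + B^{2} + 64 c$)
$T{\left(z,138 \right)} + p{\left(J,-184 \right)} = \left(138 + 138^{2} + 64 \cdot 56\right) - 184 = \left(138 + 19044 + 3584\right) - 184 = 22766 - 184 = 22582$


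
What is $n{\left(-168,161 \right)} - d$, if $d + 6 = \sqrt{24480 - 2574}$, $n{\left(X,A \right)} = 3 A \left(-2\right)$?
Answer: $-960 - 3 \sqrt{2434} \approx -1108.0$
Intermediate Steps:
$n{\left(X,A \right)} = - 6 A$
$d = -6 + 3 \sqrt{2434}$ ($d = -6 + \sqrt{24480 - 2574} = -6 + \sqrt{21906} = -6 + 3 \sqrt{2434} \approx 142.01$)
$n{\left(-168,161 \right)} - d = \left(-6\right) 161 - \left(-6 + 3 \sqrt{2434}\right) = -966 + \left(6 - 3 \sqrt{2434}\right) = -960 - 3 \sqrt{2434}$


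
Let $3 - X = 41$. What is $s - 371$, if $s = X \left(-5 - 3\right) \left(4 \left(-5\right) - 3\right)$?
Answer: $-7363$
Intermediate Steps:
$X = -38$ ($X = 3 - 41 = -38$)
$s = -6992$ ($s = - 38 \left(-5 - 3\right) \left(4 \left(-5\right) - 3\right) = - 38 \left(- 8 \left(-20 - 3\right)\right) = - 38 \left(\left(-8\right) \left(-23\right)\right) = \left(-38\right) 184 = -6992$)
$s - 371 = -6992 - 371 = -7363$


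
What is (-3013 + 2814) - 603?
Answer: -802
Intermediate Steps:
(-3013 + 2814) - 603 = -199 - 603 = -802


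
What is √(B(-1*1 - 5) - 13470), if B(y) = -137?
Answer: I*√13607 ≈ 116.65*I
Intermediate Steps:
√(B(-1*1 - 5) - 13470) = √(-137 - 13470) = √(-13607) = I*√13607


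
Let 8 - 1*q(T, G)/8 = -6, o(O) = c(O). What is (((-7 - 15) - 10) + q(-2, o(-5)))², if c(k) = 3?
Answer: 6400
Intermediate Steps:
o(O) = 3
q(T, G) = 112 (q(T, G) = 64 - 8*(-6) = 64 + 48 = 112)
(((-7 - 15) - 10) + q(-2, o(-5)))² = (((-7 - 15) - 10) + 112)² = ((-22 - 10) + 112)² = (-32 + 112)² = 80² = 6400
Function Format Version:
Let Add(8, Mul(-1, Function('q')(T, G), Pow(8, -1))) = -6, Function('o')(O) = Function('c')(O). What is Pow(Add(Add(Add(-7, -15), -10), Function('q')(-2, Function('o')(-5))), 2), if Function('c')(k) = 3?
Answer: 6400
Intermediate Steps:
Function('o')(O) = 3
Function('q')(T, G) = 112 (Function('q')(T, G) = Add(64, Mul(-8, -6)) = Add(64, 48) = 112)
Pow(Add(Add(Add(-7, -15), -10), Function('q')(-2, Function('o')(-5))), 2) = Pow(Add(Add(Add(-7, -15), -10), 112), 2) = Pow(Add(Add(-22, -10), 112), 2) = Pow(Add(-32, 112), 2) = Pow(80, 2) = 6400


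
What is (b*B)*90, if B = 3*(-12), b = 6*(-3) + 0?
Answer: 58320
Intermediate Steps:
b = -18 (b = -18 + 0 = -18)
B = -36
(b*B)*90 = -18*(-36)*90 = 648*90 = 58320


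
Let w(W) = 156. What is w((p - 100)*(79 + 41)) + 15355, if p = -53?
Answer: 15511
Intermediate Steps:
w((p - 100)*(79 + 41)) + 15355 = 156 + 15355 = 15511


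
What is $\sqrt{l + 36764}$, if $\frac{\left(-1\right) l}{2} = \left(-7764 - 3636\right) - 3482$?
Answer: $12 \sqrt{462} \approx 257.93$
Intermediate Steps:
$l = 29764$ ($l = - 2 \left(\left(-7764 - 3636\right) - 3482\right) = - 2 \left(-11400 - 3482\right) = \left(-2\right) \left(-14882\right) = 29764$)
$\sqrt{l + 36764} = \sqrt{29764 + 36764} = \sqrt{66528} = 12 \sqrt{462}$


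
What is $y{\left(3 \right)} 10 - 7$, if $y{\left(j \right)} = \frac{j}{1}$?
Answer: $23$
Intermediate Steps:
$y{\left(j \right)} = j$ ($y{\left(j \right)} = j 1 = j$)
$y{\left(3 \right)} 10 - 7 = 3 \cdot 10 - 7 = 30 - 7 = 23$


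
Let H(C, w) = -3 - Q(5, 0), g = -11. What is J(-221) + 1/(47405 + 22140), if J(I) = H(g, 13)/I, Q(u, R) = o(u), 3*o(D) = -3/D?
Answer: 194947/15369445 ≈ 0.012684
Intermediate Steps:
o(D) = -1/D (o(D) = (-3/D)/3 = -1/D)
Q(u, R) = -1/u
H(C, w) = -14/5 (H(C, w) = -3 - (-1)/5 = -3 - 1*(-⅕) = -3 + ⅕ = -14/5)
J(I) = -14/(5*I)
J(-221) + 1/(47405 + 22140) = -14/5/(-221) + 1/(47405 + 22140) = -14/5*(-1/221) + 1/69545 = 14/1105 + 1/69545 = 194947/15369445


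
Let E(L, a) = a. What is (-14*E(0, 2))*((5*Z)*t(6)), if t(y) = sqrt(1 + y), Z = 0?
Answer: 0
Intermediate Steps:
(-14*E(0, 2))*((5*Z)*t(6)) = (-14*2)*((5*0)*sqrt(1 + 6)) = -0*sqrt(7) = -28*0 = 0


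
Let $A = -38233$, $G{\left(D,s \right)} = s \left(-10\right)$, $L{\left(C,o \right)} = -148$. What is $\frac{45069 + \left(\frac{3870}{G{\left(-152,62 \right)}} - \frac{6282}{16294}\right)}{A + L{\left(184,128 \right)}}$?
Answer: $- \frac{22761635235}{19386780434} \approx -1.1741$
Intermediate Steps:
$G{\left(D,s \right)} = - 10 s$
$\frac{45069 + \left(\frac{3870}{G{\left(-152,62 \right)}} - \frac{6282}{16294}\right)}{A + L{\left(184,128 \right)}} = \frac{45069 + \left(\frac{3870}{\left(-10\right) 62} - \frac{6282}{16294}\right)}{-38233 - 148} = \frac{45069 + \left(\frac{3870}{-620} - \frac{3141}{8147}\right)}{-38381} = \left(45069 + \left(3870 \left(- \frac{1}{620}\right) - \frac{3141}{8147}\right)\right) \left(- \frac{1}{38381}\right) = \left(45069 - \frac{3347631}{505114}\right) \left(- \frac{1}{38381}\right) = \frac{22761635235}{505114} \left(- \frac{1}{38381}\right) = - \frac{22761635235}{19386780434}$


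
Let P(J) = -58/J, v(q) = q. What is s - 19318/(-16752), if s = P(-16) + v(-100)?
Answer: -398789/4188 ≈ -95.222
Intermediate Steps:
s = -771/8 (s = -58/(-16) - 100 = -58*(-1/16) - 100 = 29/8 - 100 = -771/8 ≈ -96.375)
s - 19318/(-16752) = -771/8 - 19318/(-16752) = -771/8 - 19318*(-1)/16752 = -771/8 - 1*(-9659/8376) = -771/8 + 9659/8376 = -398789/4188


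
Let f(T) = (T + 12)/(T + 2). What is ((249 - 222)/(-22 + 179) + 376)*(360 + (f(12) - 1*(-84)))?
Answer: 26323440/157 ≈ 1.6767e+5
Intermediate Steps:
f(T) = (12 + T)/(2 + T)
((249 - 222)/(-22 + 179) + 376)*(360 + (f(12) - 1*(-84))) = ((249 - 222)/(-22 + 179) + 376)*(360 + ((12 + 12)/(2 + 12) - 1*(-84))) = (27/157 + 376)*(360 + (24/14 + 84)) = (27*(1/157) + 376)*(360 + ((1/14)*24 + 84)) = (27/157 + 376)*(360 + (12/7 + 84)) = 59059*(360 + 600/7)/157 = (59059/157)*(3120/7) = 26323440/157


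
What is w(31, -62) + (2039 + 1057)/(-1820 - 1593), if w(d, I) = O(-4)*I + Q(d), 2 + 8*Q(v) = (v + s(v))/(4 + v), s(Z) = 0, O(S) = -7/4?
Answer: 102686953/955640 ≈ 107.45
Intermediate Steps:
O(S) = -7/4 (O(S) = -7*¼ = -7/4)
Q(v) = -¼ + v/(8*(4 + v)) (Q(v) = -¼ + ((v + 0)/(4 + v))/8 = -¼ + (v/(4 + v))/8 = -¼ + v/(8*(4 + v)))
w(d, I) = -7*I/4 + (-8 - d)/(8*(4 + d))
w(31, -62) + (2039 + 1057)/(-1820 - 1593) = (-8 - 1*31 - 14*(-62)*(4 + 31))/(8*(4 + 31)) + (2039 + 1057)/(-1820 - 1593) = (⅛)*(-8 - 31 - 14*(-62)*35)/35 + 3096/(-3413) = (⅛)*(1/35)*(-8 - 31 + 30380) + 3096*(-1/3413) = (⅛)*(1/35)*30341 - 3096/3413 = 30341/280 - 3096/3413 = 102686953/955640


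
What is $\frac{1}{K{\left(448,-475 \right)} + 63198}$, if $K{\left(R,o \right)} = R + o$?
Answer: $\frac{1}{63171} \approx 1.583 \cdot 10^{-5}$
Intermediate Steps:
$\frac{1}{K{\left(448,-475 \right)} + 63198} = \frac{1}{\left(448 - 475\right) + 63198} = \frac{1}{-27 + 63198} = \frac{1}{63171}$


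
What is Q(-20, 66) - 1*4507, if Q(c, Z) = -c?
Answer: -4487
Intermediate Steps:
Q(-20, 66) - 1*4507 = -1*(-20) - 1*4507 = 20 - 4507 = -4487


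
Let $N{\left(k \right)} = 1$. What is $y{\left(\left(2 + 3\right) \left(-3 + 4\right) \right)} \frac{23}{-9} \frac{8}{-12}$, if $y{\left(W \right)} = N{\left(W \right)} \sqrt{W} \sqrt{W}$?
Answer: $\frac{230}{27} \approx 8.5185$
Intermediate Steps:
$y{\left(W \right)} = W$ ($y{\left(W \right)} = 1 \sqrt{W} \sqrt{W} = \sqrt{W} \sqrt{W} = W$)
$y{\left(\left(2 + 3\right) \left(-3 + 4\right) \right)} \frac{23}{-9} \frac{8}{-12} = \left(2 + 3\right) \left(-3 + 4\right) \frac{23}{-9} \frac{8}{-12} = 5 \cdot 1 \cdot 23 \left(- \frac{1}{9}\right) 8 \left(- \frac{1}{12}\right) = 5 \left(- \frac{23}{9}\right) \left(- \frac{2}{3}\right) = \left(- \frac{115}{9}\right) \left(- \frac{2}{3}\right) = \frac{230}{27}$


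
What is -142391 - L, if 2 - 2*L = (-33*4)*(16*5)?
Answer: -147672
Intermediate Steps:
L = 5281 (L = 1 - (-33*4)*16*5/2 = 1 - (-66)*80 = 1 - ½*(-10560) = 1 + 5280 = 5281)
-142391 - L = -142391 - 1*5281 = -142391 - 5281 = -147672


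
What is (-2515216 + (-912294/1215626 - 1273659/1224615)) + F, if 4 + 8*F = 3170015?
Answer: -4205933143853126597/1984898445320 ≈ -2.1190e+6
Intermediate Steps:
F = 3170011/8 (F = -½ + (⅛)*3170015 = -½ + 3170015/8 = 3170011/8 ≈ 3.9625e+5)
(-2515216 + (-912294/1215626 - 1273659/1224615)) + F = (-2515216 + (-912294/1215626 - 1273659/1224615)) + 3170011/8 = (-2515216 + (-912294*1/1215626 - 1273659*1/1224615)) + 3170011/8 = (-2515216 + (-456147/607813 - 424553/408205)) + 3170011/8 = (-2515216 - 444250318724/248112305665) + 3170011/8 = -624056485255817364/248112305665 + 3170011/8 = -4205933143853126597/1984898445320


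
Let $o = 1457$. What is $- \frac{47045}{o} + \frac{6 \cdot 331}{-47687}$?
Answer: $- \frac{2246328517}{69479959} \approx -32.331$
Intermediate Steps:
$- \frac{47045}{o} + \frac{6 \cdot 331}{-47687} = - \frac{47045}{1457} + \frac{6 \cdot 331}{-47687} = \left(-47045\right) \frac{1}{1457} + 1986 \left(- \frac{1}{47687}\right) = - \frac{47045}{1457} - \frac{1986}{47687} = - \frac{2246328517}{69479959}$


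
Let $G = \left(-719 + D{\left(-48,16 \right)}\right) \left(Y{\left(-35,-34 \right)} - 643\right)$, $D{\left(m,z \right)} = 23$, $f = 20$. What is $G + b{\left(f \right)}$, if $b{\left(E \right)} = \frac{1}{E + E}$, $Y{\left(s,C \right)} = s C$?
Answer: $- \frac{15228479}{40} \approx -3.8071 \cdot 10^{5}$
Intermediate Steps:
$Y{\left(s,C \right)} = C s$
$b{\left(E \right)} = \frac{1}{2 E}$
$G = -380712$ ($G = \left(-719 + 23\right) \left(\left(-34\right) \left(-35\right) - 643\right) = - 696 \left(1190 - 643\right) = \left(-696\right) 547 = -380712$)
$G + b{\left(f \right)} = -380712 + \frac{1}{2 \cdot 20} = -380712 + \frac{1}{2} \cdot \frac{1}{20} = -380712 + \frac{1}{40} = - \frac{15228479}{40}$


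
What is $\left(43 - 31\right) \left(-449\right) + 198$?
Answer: $-5190$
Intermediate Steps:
$\left(43 - 31\right) \left(-449\right) + 198 = 12 \left(-449\right) + 198 = -5388 + 198 = -5190$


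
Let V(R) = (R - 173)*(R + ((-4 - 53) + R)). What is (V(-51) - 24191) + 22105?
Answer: 33530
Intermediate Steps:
V(R) = (-173 + R)*(-57 + 2*R) (V(R) = (-173 + R)*(R + (-57 + R)) = (-173 + R)*(-57 + 2*R))
(V(-51) - 24191) + 22105 = ((9861 - 403*(-51) + 2*(-51)²) - 24191) + 22105 = ((9861 + 20553 + 2*2601) - 24191) + 22105 = ((9861 + 20553 + 5202) - 24191) + 22105 = (35616 - 24191) + 22105 = 11425 + 22105 = 33530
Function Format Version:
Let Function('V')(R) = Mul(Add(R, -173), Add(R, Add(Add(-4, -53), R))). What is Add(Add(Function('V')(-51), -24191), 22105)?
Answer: 33530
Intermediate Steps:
Function('V')(R) = Mul(Add(-173, R), Add(-57, Mul(2, R))) (Function('V')(R) = Mul(Add(-173, R), Add(R, Add(-57, R))) = Mul(Add(-173, R), Add(-57, Mul(2, R))))
Add(Add(Function('V')(-51), -24191), 22105) = Add(Add(Add(9861, Mul(-403, -51), Mul(2, Pow(-51, 2))), -24191), 22105) = Add(Add(Add(9861, 20553, Mul(2, 2601)), -24191), 22105) = Add(Add(Add(9861, 20553, 5202), -24191), 22105) = Add(Add(35616, -24191), 22105) = Add(11425, 22105) = 33530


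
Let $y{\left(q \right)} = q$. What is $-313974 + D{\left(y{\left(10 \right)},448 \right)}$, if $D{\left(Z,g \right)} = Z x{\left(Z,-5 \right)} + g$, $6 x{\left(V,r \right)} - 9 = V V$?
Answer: $- \frac{940033}{3} \approx -3.1334 \cdot 10^{5}$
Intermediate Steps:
$x{\left(V,r \right)} = \frac{3}{2} + \frac{V^{2}}{6}$ ($x{\left(V,r \right)} = \frac{3}{2} + \frac{V V}{6} = \frac{3}{2} + \frac{V^{2}}{6}$)
$D{\left(Z,g \right)} = g + Z \left(\frac{3}{2} + \frac{Z^{2}}{6}\right)$ ($D{\left(Z,g \right)} = Z \left(\frac{3}{2} + \frac{Z^{2}}{6}\right) + g = g + Z \left(\frac{3}{2} + \frac{Z^{2}}{6}\right)$)
$-313974 + D{\left(y{\left(10 \right)},448 \right)} = -313974 + \left(448 + \frac{1}{6} \cdot 10 \left(9 + 10^{2}\right)\right) = -313974 + \left(448 + \frac{1}{6} \cdot 10 \left(9 + 100\right)\right) = -313974 + \left(448 + \frac{1}{6} \cdot 10 \cdot 109\right) = -313974 + \left(448 + \frac{545}{3}\right) = -313974 + \frac{1889}{3} = - \frac{940033}{3}$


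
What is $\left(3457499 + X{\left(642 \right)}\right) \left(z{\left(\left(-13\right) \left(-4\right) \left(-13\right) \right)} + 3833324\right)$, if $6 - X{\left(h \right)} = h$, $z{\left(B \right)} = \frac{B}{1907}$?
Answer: $\frac{25270180809441696}{1907} \approx 1.3251 \cdot 10^{13}$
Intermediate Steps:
$z{\left(B \right)} = \frac{B}{1907}$ ($z{\left(B \right)} = B \frac{1}{1907} = \frac{B}{1907}$)
$X{\left(h \right)} = 6 - h$
$\left(3457499 + X{\left(642 \right)}\right) \left(z{\left(\left(-13\right) \left(-4\right) \left(-13\right) \right)} + 3833324\right) = \left(3457499 + \left(6 - 642\right)\right) \left(\frac{\left(-13\right) \left(-4\right) \left(-13\right)}{1907} + 3833324\right) = \left(3457499 + \left(6 - 642\right)\right) \left(\frac{52 \left(-13\right)}{1907} + 3833324\right) = \left(3457499 - 636\right) \left(\frac{1}{1907} \left(-676\right) + 3833324\right) = 3456863 \left(- \frac{676}{1907} + 3833324\right) = 3456863 \cdot \frac{7310148192}{1907} = \frac{25270180809441696}{1907}$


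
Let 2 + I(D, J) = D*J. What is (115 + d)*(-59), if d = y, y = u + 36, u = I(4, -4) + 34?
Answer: -9853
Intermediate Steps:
I(D, J) = -2 + D*J
u = 16 (u = (-2 + 4*(-4)) + 34 = (-2 - 16) + 34 = -18 + 34 = 16)
y = 52 (y = 16 + 36 = 52)
d = 52
(115 + d)*(-59) = (115 + 52)*(-59) = 167*(-59) = -9853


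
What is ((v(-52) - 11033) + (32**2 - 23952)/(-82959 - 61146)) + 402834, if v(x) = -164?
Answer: 56436872813/144105 ≈ 3.9164e+5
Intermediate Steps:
((v(-52) - 11033) + (32**2 - 23952)/(-82959 - 61146)) + 402834 = ((-164 - 11033) + (32**2 - 23952)/(-82959 - 61146)) + 402834 = (-11197 + (1024 - 23952)/(-144105)) + 402834 = (-11197 - 22928*(-1/144105)) + 402834 = (-11197 + 22928/144105) + 402834 = -1613520757/144105 + 402834 = 56436872813/144105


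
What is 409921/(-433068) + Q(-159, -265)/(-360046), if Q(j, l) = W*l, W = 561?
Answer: -41604181073/77962200564 ≈ -0.53365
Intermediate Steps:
Q(j, l) = 561*l
409921/(-433068) + Q(-159, -265)/(-360046) = 409921/(-433068) + (561*(-265))/(-360046) = 409921*(-1/433068) - 148665*(-1/360046) = -409921/433068 + 148665/360046 = -41604181073/77962200564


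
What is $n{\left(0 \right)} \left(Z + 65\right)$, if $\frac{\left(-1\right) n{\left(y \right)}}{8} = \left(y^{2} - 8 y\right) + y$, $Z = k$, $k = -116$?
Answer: $0$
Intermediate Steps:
$Z = -116$
$n{\left(y \right)} = - 8 y^{2} + 56 y$ ($n{\left(y \right)} = - 8 \left(\left(y^{2} - 8 y\right) + y\right) = - 8 \left(y^{2} - 7 y\right) = - 8 y^{2} + 56 y$)
$n{\left(0 \right)} \left(Z + 65\right) = 8 \cdot 0 \left(7 - 0\right) \left(-116 + 65\right) = 8 \cdot 0 \left(7 + 0\right) \left(-51\right) = 8 \cdot 0 \cdot 7 \left(-51\right) = 0 \left(-51\right) = 0$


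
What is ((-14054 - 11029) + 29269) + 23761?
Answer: 27947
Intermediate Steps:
((-14054 - 11029) + 29269) + 23761 = (-25083 + 29269) + 23761 = 4186 + 23761 = 27947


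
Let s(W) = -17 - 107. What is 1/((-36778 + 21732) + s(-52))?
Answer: -1/15170 ≈ -6.5920e-5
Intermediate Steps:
s(W) = -124
1/((-36778 + 21732) + s(-52)) = 1/((-36778 + 21732) - 124) = 1/(-15046 - 124) = 1/(-15170) = -1/15170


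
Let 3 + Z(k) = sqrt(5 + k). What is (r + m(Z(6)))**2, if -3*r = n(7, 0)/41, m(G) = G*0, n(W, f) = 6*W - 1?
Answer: 1/9 ≈ 0.11111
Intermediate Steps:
Z(k) = -3 + sqrt(5 + k)
n(W, f) = -1 + 6*W
m(G) = 0
r = -1/3 (r = -(-1 + 6*7)/(3*41) = -(-1 + 42)/(3*41) = -41/(3*41) = -1/3*1 = -1/3 ≈ -0.33333)
(r + m(Z(6)))**2 = (-1/3 + 0)**2 = (-1/3)**2 = 1/9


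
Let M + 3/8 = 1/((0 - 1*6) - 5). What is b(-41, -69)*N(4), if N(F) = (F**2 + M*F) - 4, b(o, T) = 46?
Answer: 5129/11 ≈ 466.27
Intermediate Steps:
M = -41/88 (M = -3/8 + 1/((0 - 1*6) - 5) = -3/8 + 1/((0 - 6) - 5) = -3/8 + 1/(-6 - 5) = -3/8 + 1/(-11) = -3/8 - 1/11 = -41/88 ≈ -0.46591)
N(F) = -4 + F**2 - 41*F/88 (N(F) = (F**2 - 41*F/88) - 4 = -4 + F**2 - 41*F/88)
b(-41, -69)*N(4) = 46*(-4 + 4**2 - 41/88*4) = 46*(-4 + 16 - 41/22) = 46*(223/22) = 5129/11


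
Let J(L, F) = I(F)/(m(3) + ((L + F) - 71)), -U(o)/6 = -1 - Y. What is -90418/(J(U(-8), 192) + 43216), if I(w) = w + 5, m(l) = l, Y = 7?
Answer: -15551896/7433349 ≈ -2.0922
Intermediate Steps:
I(w) = 5 + w
U(o) = 48 (U(o) = -6*(-1 - 1*7) = -6*(-1 - 7) = -6*(-8) = 48)
J(L, F) = (5 + F)/(-68 + F + L) (J(L, F) = (5 + F)/(3 + ((L + F) - 71)) = (5 + F)/(3 + ((F + L) - 71)) = (5 + F)/(3 + (-71 + F + L)) = (5 + F)/(-68 + F + L))
-90418/(J(U(-8), 192) + 43216) = -90418/((5 + 192)/(-68 + 192 + 48) + 43216) = -90418/(197/172 + 43216) = -90418/7433349/172 = -90418*172/7433349 = -15551896/7433349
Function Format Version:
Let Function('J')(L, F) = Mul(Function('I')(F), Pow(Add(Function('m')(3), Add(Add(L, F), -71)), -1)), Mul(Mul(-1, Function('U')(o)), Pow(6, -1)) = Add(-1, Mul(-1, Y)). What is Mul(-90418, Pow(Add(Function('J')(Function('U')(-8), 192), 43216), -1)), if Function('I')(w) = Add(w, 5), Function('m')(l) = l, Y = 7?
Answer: Rational(-15551896, 7433349) ≈ -2.0922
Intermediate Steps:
Function('I')(w) = Add(5, w)
Function('U')(o) = 48 (Function('U')(o) = Mul(-6, Add(-1, Mul(-1, 7))) = Mul(-6, Add(-1, -7)) = Mul(-6, -8) = 48)
Function('J')(L, F) = Mul(Pow(Add(-68, F, L), -1), Add(5, F)) (Function('J')(L, F) = Mul(Add(5, F), Pow(Add(3, Add(Add(L, F), -71)), -1)) = Mul(Add(5, F), Pow(Add(3, Add(Add(F, L), -71)), -1)) = Mul(Add(5, F), Pow(Add(3, Add(-71, F, L)), -1)) = Mul(Add(5, F), Pow(Add(-68, F, L), -1)) = Mul(Pow(Add(-68, F, L), -1), Add(5, F)))
Mul(-90418, Pow(Add(Function('J')(Function('U')(-8), 192), 43216), -1)) = Mul(-90418, Pow(Add(Mul(Pow(Add(-68, 192, 48), -1), Add(5, 192)), 43216), -1)) = Mul(-90418, Pow(Add(Mul(Pow(172, -1), 197), 43216), -1)) = Mul(-90418, Pow(Add(Mul(Rational(1, 172), 197), 43216), -1)) = Mul(-90418, Pow(Add(Rational(197, 172), 43216), -1)) = Mul(-90418, Pow(Rational(7433349, 172), -1)) = Mul(-90418, Rational(172, 7433349)) = Rational(-15551896, 7433349)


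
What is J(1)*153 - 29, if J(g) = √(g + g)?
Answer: -29 + 153*√2 ≈ 187.37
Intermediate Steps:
J(g) = √2*√g (J(g) = √(2*g) = √2*√g)
J(1)*153 - 29 = (√2*√1)*153 - 29 = (√2*1)*153 - 29 = √2*153 - 29 = 153*√2 - 29 = -29 + 153*√2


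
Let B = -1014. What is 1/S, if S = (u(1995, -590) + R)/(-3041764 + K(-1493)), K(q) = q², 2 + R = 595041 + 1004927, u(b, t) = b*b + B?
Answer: -270905/1859659 ≈ -0.14567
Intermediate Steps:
u(b, t) = -1014 + b² (u(b, t) = b*b - 1014 = b² - 1014 = -1014 + b²)
R = 1599966 (R = -2 + (595041 + 1004927) = -2 + 1599968 = 1599966)
S = -1859659/270905 (S = ((-1014 + 1995²) + 1599966)/(-3041764 + (-1493)²) = ((-1014 + 3980025) + 1599966)/(-3041764 + 2229049) = (3979011 + 1599966)/(-812715) = 5578977*(-1/812715) = -1859659/270905 ≈ -6.8646)
1/S = 1/(-1859659/270905) = -270905/1859659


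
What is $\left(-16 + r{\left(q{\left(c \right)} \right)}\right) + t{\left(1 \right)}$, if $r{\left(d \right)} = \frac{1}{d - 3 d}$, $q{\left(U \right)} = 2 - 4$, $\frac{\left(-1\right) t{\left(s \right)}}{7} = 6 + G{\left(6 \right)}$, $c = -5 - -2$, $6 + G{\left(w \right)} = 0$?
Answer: $- \frac{63}{4} \approx -15.75$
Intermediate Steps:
$G{\left(w \right)} = -6$ ($G{\left(w \right)} = -6 + 0 = -6$)
$c = -3$ ($c = -5 + 2 = -3$)
$t{\left(s \right)} = 0$ ($t{\left(s \right)} = - 7 \left(6 - 6\right) = \left(-7\right) 0 = 0$)
$q{\left(U \right)} = -2$ ($q{\left(U \right)} = 2 - 4 = -2$)
$r{\left(d \right)} = - \frac{1}{2 d}$ ($r{\left(d \right)} = \frac{1}{\left(-2\right) d} = - \frac{1}{2 d}$)
$\left(-16 + r{\left(q{\left(c \right)} \right)}\right) + t{\left(1 \right)} = \left(-16 - \frac{1}{2 \left(-2\right)}\right) + 0 = \left(-16 - - \frac{1}{4}\right) + 0 = \left(-16 + \frac{1}{4}\right) + 0 = - \frac{63}{4} + 0 = - \frac{63}{4}$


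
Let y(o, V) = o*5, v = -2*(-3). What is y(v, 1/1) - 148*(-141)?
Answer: 20898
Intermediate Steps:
v = 6
y(o, V) = 5*o
y(v, 1/1) - 148*(-141) = 5*6 - 148*(-141) = 30 + 20868 = 20898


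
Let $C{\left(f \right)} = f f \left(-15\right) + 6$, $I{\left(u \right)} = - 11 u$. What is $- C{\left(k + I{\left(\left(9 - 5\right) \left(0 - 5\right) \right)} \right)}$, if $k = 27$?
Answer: $915129$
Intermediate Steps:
$C{\left(f \right)} = 6 - 15 f^{2}$ ($C{\left(f \right)} = f^{2} \left(-15\right) + 6 = - 15 f^{2} + 6 = 6 - 15 f^{2}$)
$- C{\left(k + I{\left(\left(9 - 5\right) \left(0 - 5\right) \right)} \right)} = - (6 - 15 \left(27 - 11 \left(9 - 5\right) \left(0 - 5\right)\right)^{2}) = - (6 - 15 \left(27 - 11 \cdot 4 \left(-5\right)\right)^{2}) = - (6 - 15 \left(27 - -220\right)^{2}) = - (6 - 15 \left(27 + 220\right)^{2}) = - (6 - 15 \cdot 247^{2}) = - (6 - 915135) = \left(-1\right) \left(-915129\right) = 915129$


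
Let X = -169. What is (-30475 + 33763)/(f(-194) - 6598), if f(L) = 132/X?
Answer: -277836/557597 ≈ -0.49827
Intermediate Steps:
f(L) = -132/169 (f(L) = 132/(-169) = 132*(-1/169) = -132/169)
(-30475 + 33763)/(f(-194) - 6598) = (-30475 + 33763)/(-132/169 - 6598) = 3288/(-1115194/169) = 3288*(-169/1115194) = -277836/557597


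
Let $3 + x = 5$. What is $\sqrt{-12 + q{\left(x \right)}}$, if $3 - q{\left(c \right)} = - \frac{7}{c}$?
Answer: $\frac{i \sqrt{22}}{2} \approx 2.3452 i$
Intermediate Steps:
$x = 2$ ($x = -3 + 5 = 2$)
$q{\left(c \right)} = 3 + \frac{7}{c}$ ($q{\left(c \right)} = 3 - - \frac{7}{c} = 3 + \frac{7}{c}$)
$\sqrt{-12 + q{\left(x \right)}} = \sqrt{-12 + \left(3 + \frac{7}{2}\right)} = \sqrt{-12 + \frac{13}{2}} = \sqrt{- \frac{11}{2}} = \frac{i \sqrt{22}}{2}$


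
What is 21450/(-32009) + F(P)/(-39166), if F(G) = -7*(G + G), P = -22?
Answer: -424984736/626832247 ≈ -0.67799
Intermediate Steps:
F(G) = -14*G
21450/(-32009) + F(P)/(-39166) = 21450/(-32009) - 14*(-22)/(-39166) = 21450*(-1/32009) + 308*(-1/39166) = -21450/32009 - 154/19583 = -424984736/626832247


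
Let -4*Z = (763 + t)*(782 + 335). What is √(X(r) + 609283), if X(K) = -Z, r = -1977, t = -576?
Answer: √2646011/2 ≈ 813.33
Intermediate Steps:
Z = -208879/4 (Z = -(763 - 576)*(782 + 335)/4 = -187*1117/4 = -¼*208879 = -208879/4 ≈ -52220.)
X(K) = 208879/4 (X(K) = -1*(-208879/4) = 208879/4)
√(X(r) + 609283) = √(208879/4 + 609283) = √(2646011/4) = √2646011/2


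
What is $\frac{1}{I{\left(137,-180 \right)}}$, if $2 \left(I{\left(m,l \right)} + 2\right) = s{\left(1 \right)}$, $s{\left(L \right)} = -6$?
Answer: $- \frac{1}{5} \approx -0.2$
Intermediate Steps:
$I{\left(m,l \right)} = -5$ ($I{\left(m,l \right)} = -2 + \frac{1}{2} \left(-6\right) = -2 - 3 = -5$)
$\frac{1}{I{\left(137,-180 \right)}} = \frac{1}{-5} = - \frac{1}{5}$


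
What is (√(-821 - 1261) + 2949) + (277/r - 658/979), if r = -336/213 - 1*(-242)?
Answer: 49290323903/16711530 + I*√2082 ≈ 2949.5 + 45.629*I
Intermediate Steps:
r = 17070/71 (r = -336*1/213 + 242 = -112/71 + 242 = 17070/71 ≈ 240.42)
(√(-821 - 1261) + 2949) + (277/r - 658/979) = (√(-821 - 1261) + 2949) + (277/(17070/71) - 658/979) = (√(-2082) + 2949) + (277*(71/17070) - 658*1/979) = (I*√2082 + 2949) + (19667/17070 - 658/979) = (2949 + I*√2082) + 8021933/16711530 = 49290323903/16711530 + I*√2082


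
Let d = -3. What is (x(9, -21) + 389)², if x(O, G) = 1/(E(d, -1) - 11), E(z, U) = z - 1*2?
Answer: 38725729/256 ≈ 1.5127e+5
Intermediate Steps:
E(z, U) = -2 + z (E(z, U) = z - 2 = -2 + z)
x(O, G) = -1/16 (x(O, G) = 1/((-2 - 3) - 11) = 1/(-5 - 11) = 1/(-16) = -1/16)
(x(9, -21) + 389)² = (-1/16 + 389)² = (6223/16)² = 38725729/256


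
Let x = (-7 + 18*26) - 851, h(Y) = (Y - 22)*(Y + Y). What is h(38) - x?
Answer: 1606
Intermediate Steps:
h(Y) = 2*Y*(-22 + Y) (h(Y) = (-22 + Y)*(2*Y) = 2*Y*(-22 + Y))
x = -390 (x = (-7 + 468) - 851 = 461 - 851 = -390)
h(38) - x = 2*38*(-22 + 38) - 1*(-390) = 2*38*16 + 390 = 1216 + 390 = 1606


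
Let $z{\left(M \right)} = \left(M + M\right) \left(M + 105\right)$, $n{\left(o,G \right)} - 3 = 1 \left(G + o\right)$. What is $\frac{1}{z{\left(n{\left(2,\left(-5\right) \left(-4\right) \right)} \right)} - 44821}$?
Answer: $- \frac{1}{38321} \approx -2.6095 \cdot 10^{-5}$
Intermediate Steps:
$n{\left(o,G \right)} = 3 + G + o$ ($n{\left(o,G \right)} = 3 + 1 \left(G + o\right) = 3 + \left(G + o\right) = 3 + G + o$)
$z{\left(M \right)} = 2 M \left(105 + M\right)$
$\frac{1}{z{\left(n{\left(2,\left(-5\right) \left(-4\right) \right)} \right)} - 44821} = \frac{1}{2 \left(3 - -20 + 2\right) \left(105 + \left(3 - -20 + 2\right)\right) - 44821} = \frac{1}{2 \left(3 + 20 + 2\right) \left(105 + \left(3 + 20 + 2\right)\right) - 44821} = \frac{1}{2 \cdot 25 \left(105 + 25\right) - 44821} = \frac{1}{2 \cdot 25 \cdot 130 - 44821} = \frac{1}{6500 - 44821} = \frac{1}{-38321} = - \frac{1}{38321}$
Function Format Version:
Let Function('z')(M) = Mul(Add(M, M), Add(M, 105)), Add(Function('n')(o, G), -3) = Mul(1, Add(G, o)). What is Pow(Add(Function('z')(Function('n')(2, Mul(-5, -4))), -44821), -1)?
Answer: Rational(-1, 38321) ≈ -2.6095e-5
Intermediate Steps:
Function('n')(o, G) = Add(3, G, o) (Function('n')(o, G) = Add(3, Mul(1, Add(G, o))) = Add(3, Add(G, o)) = Add(3, G, o))
Function('z')(M) = Mul(2, M, Add(105, M)) (Function('z')(M) = Mul(Mul(2, M), Add(105, M)) = Mul(2, M, Add(105, M)))
Pow(Add(Function('z')(Function('n')(2, Mul(-5, -4))), -44821), -1) = Pow(Add(Mul(2, Add(3, Mul(-5, -4), 2), Add(105, Add(3, Mul(-5, -4), 2))), -44821), -1) = Pow(Add(Mul(2, Add(3, 20, 2), Add(105, Add(3, 20, 2))), -44821), -1) = Pow(Add(Mul(2, 25, Add(105, 25)), -44821), -1) = Pow(Add(Mul(2, 25, 130), -44821), -1) = Pow(Add(6500, -44821), -1) = Pow(-38321, -1) = Rational(-1, 38321)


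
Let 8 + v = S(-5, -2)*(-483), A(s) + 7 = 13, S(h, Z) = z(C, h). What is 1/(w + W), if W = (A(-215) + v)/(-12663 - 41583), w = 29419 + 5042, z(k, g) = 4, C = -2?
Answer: 27123/934686670 ≈ 2.9018e-5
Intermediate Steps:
S(h, Z) = 4
A(s) = 6 (A(s) = -7 + 13 = 6)
w = 34461
v = -1940 (v = -8 + 4*(-483) = -8 - 1932 = -1940)
W = 967/27123 (W = (6 - 1940)/(-12663 - 41583) = -1934/(-54246) = -1934*(-1/54246) = 967/27123 ≈ 0.035652)
1/(w + W) = 1/(34461 + 967/27123) = 1/(934686670/27123) = 27123/934686670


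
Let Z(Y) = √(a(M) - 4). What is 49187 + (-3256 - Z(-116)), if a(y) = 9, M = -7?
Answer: 45931 - √5 ≈ 45929.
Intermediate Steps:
Z(Y) = √5 (Z(Y) = √(9 - 4) = √5)
49187 + (-3256 - Z(-116)) = 49187 + (-3256 - √5) = 45931 - √5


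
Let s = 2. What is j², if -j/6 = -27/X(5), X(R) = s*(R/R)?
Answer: 6561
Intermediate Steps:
X(R) = 2 (X(R) = 2*(R/R) = 2*1 = 2)
j = 81 (j = -(-162)/2 = -6*(-27/2) = 81)
j² = 81² = 6561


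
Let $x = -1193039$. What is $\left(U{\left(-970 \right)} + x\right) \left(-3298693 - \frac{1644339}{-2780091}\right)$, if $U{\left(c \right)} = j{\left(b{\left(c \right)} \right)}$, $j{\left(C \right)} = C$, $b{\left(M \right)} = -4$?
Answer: $\frac{1215666419458892348}{308899} \approx 3.9355 \cdot 10^{12}$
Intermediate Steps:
$U{\left(c \right)} = -4$
$\left(U{\left(-970 \right)} + x\right) \left(-3298693 - \frac{1644339}{-2780091}\right) = \left(-4 - 1193039\right) \left(-3298693 - \frac{1644339}{-2780091}\right) = - 1193043 \left(-3298693 - - \frac{548113}{926697}\right) = - 1193043 \left(-3298693 + \frac{548113}{926697}\right) = \left(-1193043\right) \left(- \frac{3056888358908}{926697}\right) = \frac{1215666419458892348}{308899}$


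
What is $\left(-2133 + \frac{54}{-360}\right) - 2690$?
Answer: $- \frac{96463}{20} \approx -4823.1$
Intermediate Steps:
$\left(-2133 + \frac{54}{-360}\right) - 2690 = \left(-2133 + 54 \left(- \frac{1}{360}\right)\right) - 2690 = \left(-2133 - \frac{3}{20}\right) - 2690 = - \frac{42663}{20} - 2690 = - \frac{96463}{20}$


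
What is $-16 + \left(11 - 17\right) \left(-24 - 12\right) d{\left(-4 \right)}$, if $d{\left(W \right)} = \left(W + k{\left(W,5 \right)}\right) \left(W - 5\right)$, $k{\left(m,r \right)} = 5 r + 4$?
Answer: $-48616$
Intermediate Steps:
$k{\left(m,r \right)} = 4 + 5 r$
$d{\left(W \right)} = \left(-5 + W\right) \left(29 + W\right)$ ($d{\left(W \right)} = \left(W + \left(4 + 5 \cdot 5\right)\right) \left(W - 5\right) = \left(W + \left(4 + 25\right)\right) \left(-5 + W\right) = \left(W + 29\right) \left(-5 + W\right) = \left(29 + W\right) \left(-5 + W\right) = \left(-5 + W\right) \left(29 + W\right)$)
$-16 + \left(11 - 17\right) \left(-24 - 12\right) d{\left(-4 \right)} = -16 + \left(11 - 17\right) \left(-24 - 12\right) \left(-145 + \left(-4\right)^{2} + 24 \left(-4\right)\right) = -16 + \left(-6\right) \left(-36\right) \left(-145 + 16 - 96\right) = -16 + 216 \left(-225\right) = -16 - 48600 = -48616$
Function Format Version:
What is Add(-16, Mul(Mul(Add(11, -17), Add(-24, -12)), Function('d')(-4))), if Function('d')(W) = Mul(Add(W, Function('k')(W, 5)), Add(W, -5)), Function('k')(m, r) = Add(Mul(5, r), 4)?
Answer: -48616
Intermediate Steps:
Function('k')(m, r) = Add(4, Mul(5, r))
Function('d')(W) = Mul(Add(-5, W), Add(29, W)) (Function('d')(W) = Mul(Add(W, Add(4, Mul(5, 5))), Add(W, -5)) = Mul(Add(W, Add(4, 25)), Add(-5, W)) = Mul(Add(W, 29), Add(-5, W)) = Mul(Add(29, W), Add(-5, W)) = Mul(Add(-5, W), Add(29, W)))
Add(-16, Mul(Mul(Add(11, -17), Add(-24, -12)), Function('d')(-4))) = Add(-16, Mul(Mul(Add(11, -17), Add(-24, -12)), Add(-145, Pow(-4, 2), Mul(24, -4)))) = Add(-16, Mul(Mul(-6, -36), Add(-145, 16, -96))) = Add(-16, Mul(216, -225)) = Add(-16, -48600) = -48616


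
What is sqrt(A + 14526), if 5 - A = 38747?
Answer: 2*I*sqrt(6054) ≈ 155.61*I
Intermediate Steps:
A = -38742 (A = 5 - 1*38747 = 5 - 38747 = -38742)
sqrt(A + 14526) = sqrt(-38742 + 14526) = sqrt(-24216) = 2*I*sqrt(6054)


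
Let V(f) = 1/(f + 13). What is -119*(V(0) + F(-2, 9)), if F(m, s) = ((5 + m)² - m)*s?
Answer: -153272/13 ≈ -11790.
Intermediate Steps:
F(m, s) = s*((5 + m)² - m)
V(f) = 1/(13 + f)
-119*(V(0) + F(-2, 9)) = -119*(1/(13 + 0) - 1*9*(-2 - (5 - 2)²)) = -119*(1/13 - 1*9*(-2 - 1*3²)) = -119*(1/13 - 1*9*(-2 - 1*9)) = -119*(1/13 - 1*9*(-2 - 9)) = -119*(1/13 - 1*9*(-11)) = -119*(1/13 + 99) = -119*1288/13 = -153272/13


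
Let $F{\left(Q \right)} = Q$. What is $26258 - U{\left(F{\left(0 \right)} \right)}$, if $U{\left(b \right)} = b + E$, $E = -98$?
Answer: $26356$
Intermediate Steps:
$U{\left(b \right)} = -98 + b$ ($U{\left(b \right)} = b - 98 = -98 + b$)
$26258 - U{\left(F{\left(0 \right)} \right)} = 26258 - \left(-98 + 0\right) = 26258 - -98 = 26258 + 98 = 26356$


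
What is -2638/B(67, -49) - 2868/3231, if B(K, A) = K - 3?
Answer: -1451155/34464 ≈ -42.106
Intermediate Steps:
B(K, A) = -3 + K
-2638/B(67, -49) - 2868/3231 = -2638/(-3 + 67) - 2868/3231 = -2638/64 - 2868*1/3231 = -2638*1/64 - 956/1077 = -1319/32 - 956/1077 = -1451155/34464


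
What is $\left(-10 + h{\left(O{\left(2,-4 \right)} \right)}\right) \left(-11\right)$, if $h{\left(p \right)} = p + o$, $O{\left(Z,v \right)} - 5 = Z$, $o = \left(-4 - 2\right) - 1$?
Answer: $110$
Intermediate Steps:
$o = -7$ ($o = -6 - 1 = -7$)
$O{\left(Z,v \right)} = 5 + Z$
$h{\left(p \right)} = -7 + p$ ($h{\left(p \right)} = p - 7 = -7 + p$)
$\left(-10 + h{\left(O{\left(2,-4 \right)} \right)}\right) \left(-11\right) = \left(-10 + \left(-7 + \left(5 + 2\right)\right)\right) \left(-11\right) = \left(-10 + \left(-7 + 7\right)\right) \left(-11\right) = \left(-10 + 0\right) \left(-11\right) = \left(-10\right) \left(-11\right) = 110$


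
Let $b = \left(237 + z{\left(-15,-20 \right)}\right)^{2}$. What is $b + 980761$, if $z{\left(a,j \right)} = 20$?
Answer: $1046810$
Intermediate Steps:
$b = 66049$ ($b = \left(237 + 20\right)^{2} = 257^{2} = 66049$)
$b + 980761 = 66049 + 980761 = 1046810$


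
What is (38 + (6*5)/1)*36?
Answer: 2448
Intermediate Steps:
(38 + (6*5)/1)*36 = (38 + 30*1)*36 = (38 + 30)*36 = 68*36 = 2448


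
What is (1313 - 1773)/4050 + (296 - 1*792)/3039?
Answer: -113558/410265 ≈ -0.27679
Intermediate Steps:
(1313 - 1773)/4050 + (296 - 1*792)/3039 = -460*1/4050 + (296 - 792)*(1/3039) = -46/405 - 496*1/3039 = -46/405 - 496/3039 = -113558/410265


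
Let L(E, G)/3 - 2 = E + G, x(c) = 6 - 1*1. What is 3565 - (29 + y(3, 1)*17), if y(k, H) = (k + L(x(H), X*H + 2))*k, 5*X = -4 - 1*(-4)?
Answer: 2006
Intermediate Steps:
x(c) = 5 (x(c) = 6 - 1 = 5)
X = 0 (X = (-4 - 1*(-4))/5 = (-4 + 4)/5 = (⅕)*0 = 0)
L(E, G) = 6 + 3*E + 3*G (L(E, G) = 6 + 3*(E + G) = 6 + (3*E + 3*G) = 6 + 3*E + 3*G)
y(k, H) = k*(27 + k) (y(k, H) = (k + (6 + 3*5 + 3*(0*H + 2)))*k = (k + (6 + 15 + 3*(0 + 2)))*k = (k + (6 + 15 + 3*2))*k = (k + (6 + 15 + 6))*k = (k + 27)*k = (27 + k)*k = k*(27 + k))
3565 - (29 + y(3, 1)*17) = 3565 - (29 + (3*(27 + 3))*17) = 3565 - (29 + (3*30)*17) = 3565 - (29 + 90*17) = 3565 - (29 + 1530) = 3565 - 1*1559 = 3565 - 1559 = 2006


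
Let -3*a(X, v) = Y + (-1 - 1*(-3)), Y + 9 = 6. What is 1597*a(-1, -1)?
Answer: 1597/3 ≈ 532.33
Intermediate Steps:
Y = -3 (Y = -9 + 6 = -3)
a(X, v) = 1/3 (a(X, v) = -(-3 + (-1 - 1*(-3)))/3 = -(-3 + (-1 + 3))/3 = -(-3 + 2)/3 = -1/3*(-1) = 1/3)
1597*a(-1, -1) = 1597*(1/3) = 1597/3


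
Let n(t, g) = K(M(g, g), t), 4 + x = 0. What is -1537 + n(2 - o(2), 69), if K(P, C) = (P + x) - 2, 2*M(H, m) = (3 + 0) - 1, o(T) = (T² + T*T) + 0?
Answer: -1542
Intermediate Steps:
o(T) = 2*T² (o(T) = (T² + T²) + 0 = 2*T² + 0 = 2*T²)
x = -4 (x = -4 + 0 = -4)
M(H, m) = 1 (M(H, m) = ((3 + 0) - 1)/2 = (3 - 1)/2 = (½)*2 = 1)
K(P, C) = -6 + P (K(P, C) = (P - 4) - 2 = (-4 + P) - 2 = -6 + P)
n(t, g) = -5 (n(t, g) = -6 + 1 = -5)
-1537 + n(2 - o(2), 69) = -1537 - 5 = -1542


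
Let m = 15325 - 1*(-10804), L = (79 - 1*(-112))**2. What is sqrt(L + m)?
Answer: sqrt(62610) ≈ 250.22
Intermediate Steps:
L = 36481 (L = (79 + 112)**2 = 191**2 = 36481)
m = 26129 (m = 15325 + 10804 = 26129)
sqrt(L + m) = sqrt(36481 + 26129) = sqrt(62610)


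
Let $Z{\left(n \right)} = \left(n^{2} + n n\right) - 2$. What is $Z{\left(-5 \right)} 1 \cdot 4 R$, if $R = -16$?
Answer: $-3072$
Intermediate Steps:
$Z{\left(n \right)} = -2 + 2 n^{2}$ ($Z{\left(n \right)} = \left(n^{2} + n^{2}\right) - 2 = 2 n^{2} - 2 = -2 + 2 n^{2}$)
$Z{\left(-5 \right)} 1 \cdot 4 R = \left(-2 + 2 \left(-5\right)^{2}\right) 1 \cdot 4 \left(-16\right) = \left(-2 + 2 \cdot 25\right) 4 \left(-16\right) = \left(-2 + 50\right) 4 \left(-16\right) = 48 \cdot 4 \left(-16\right) = 192 \left(-16\right) = -3072$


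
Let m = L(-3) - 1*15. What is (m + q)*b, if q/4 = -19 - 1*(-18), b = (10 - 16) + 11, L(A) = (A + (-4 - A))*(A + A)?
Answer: 25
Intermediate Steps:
L(A) = -8*A
b = 5 (b = -6 + 11 = 5)
q = -4 (q = 4*(-19 - 1*(-18)) = 4*(-19 + 18) = 4*(-1) = -4)
m = 9 (m = -8*(-3) - 1*15 = 24 - 15 = 9)
(m + q)*b = (9 - 4)*5 = 5*5 = 25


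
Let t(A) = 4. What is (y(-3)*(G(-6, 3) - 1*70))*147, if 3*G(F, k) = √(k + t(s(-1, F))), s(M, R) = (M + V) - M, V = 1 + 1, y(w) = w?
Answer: 30870 - 147*√7 ≈ 30481.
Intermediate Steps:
V = 2
s(M, R) = 2 (s(M, R) = (M + 2) - M = (2 + M) - M = 2)
G(F, k) = √(4 + k)/3 (G(F, k) = √(k + 4)/3 = √(4 + k)/3)
(y(-3)*(G(-6, 3) - 1*70))*147 = -3*(√(4 + 3)/3 - 1*70)*147 = -3*(√7/3 - 70)*147 = -3*(-70 + √7/3)*147 = (210 - √7)*147 = 30870 - 147*√7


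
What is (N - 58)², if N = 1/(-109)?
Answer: 39980329/11881 ≈ 3365.1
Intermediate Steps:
N = -1/109 ≈ -0.0091743
(N - 58)² = (-1/109 - 58)² = (-6323/109)² = 39980329/11881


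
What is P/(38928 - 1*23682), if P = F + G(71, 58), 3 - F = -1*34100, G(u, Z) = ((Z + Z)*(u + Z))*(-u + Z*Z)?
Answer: 7044365/2178 ≈ 3234.3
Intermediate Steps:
G(u, Z) = 2*Z*(Z + u)*(Z² - u) (G(u, Z) = ((2*Z)*(Z + u))*(-u + Z²) = (2*Z*(Z + u))*(Z² - u) = 2*Z*(Z + u)*(Z² - u))
F = 34103 (F = 3 - (-1)*34100 = 3 - 1*(-34100) = 3 + 34100 = 34103)
P = 49310555 (P = 34103 + 2*58*(58³ - 1*71² + 71*58² - 1*58*71) = 34103 + 2*58*(195112 - 1*5041 + 71*3364 - 4118) = 34103 + 2*58*(195112 - 5041 + 238844 - 4118) = 34103 + 2*58*424797 = 34103 + 49276452 = 49310555)
P/(38928 - 1*23682) = 49310555/(38928 - 1*23682) = 49310555/(38928 - 23682) = 49310555/15246 = 49310555*(1/15246) = 7044365/2178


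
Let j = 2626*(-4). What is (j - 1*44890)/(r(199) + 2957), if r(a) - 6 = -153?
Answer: -27697/1405 ≈ -19.713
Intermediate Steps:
r(a) = -147 (r(a) = 6 - 153 = -147)
j = -10504
(j - 1*44890)/(r(199) + 2957) = (-10504 - 1*44890)/(-147 + 2957) = (-10504 - 44890)/2810 = -55394*1/2810 = -27697/1405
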